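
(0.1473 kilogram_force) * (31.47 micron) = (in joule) 4.546e-05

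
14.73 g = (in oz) 0.5196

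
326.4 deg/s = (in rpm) 54.4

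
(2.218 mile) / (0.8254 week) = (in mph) 0.016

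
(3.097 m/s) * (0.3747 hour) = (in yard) 4569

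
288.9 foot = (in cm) 8806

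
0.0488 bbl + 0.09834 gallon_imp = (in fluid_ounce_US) 277.5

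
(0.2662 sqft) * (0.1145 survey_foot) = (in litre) 0.8631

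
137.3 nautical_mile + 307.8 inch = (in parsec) 8.241e-12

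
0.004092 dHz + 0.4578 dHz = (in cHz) 4.619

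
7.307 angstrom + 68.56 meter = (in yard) 74.98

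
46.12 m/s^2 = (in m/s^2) 46.12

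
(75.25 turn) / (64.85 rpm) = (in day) 0.0008058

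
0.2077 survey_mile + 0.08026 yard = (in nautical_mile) 0.1805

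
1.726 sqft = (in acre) 3.962e-05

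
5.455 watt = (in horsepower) 0.007315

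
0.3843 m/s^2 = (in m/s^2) 0.3843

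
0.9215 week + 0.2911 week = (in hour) 203.7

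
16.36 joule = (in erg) 1.636e+08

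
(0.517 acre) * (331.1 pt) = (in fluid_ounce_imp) 8.601e+06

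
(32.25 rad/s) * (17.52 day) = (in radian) 4.882e+07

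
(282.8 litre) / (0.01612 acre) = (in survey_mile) 2.694e-06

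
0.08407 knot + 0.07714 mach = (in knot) 51.14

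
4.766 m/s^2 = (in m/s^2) 4.766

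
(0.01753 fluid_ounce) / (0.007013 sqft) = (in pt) 2.256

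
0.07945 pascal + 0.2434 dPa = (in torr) 0.0007785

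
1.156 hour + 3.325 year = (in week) 173.4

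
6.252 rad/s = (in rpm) 59.7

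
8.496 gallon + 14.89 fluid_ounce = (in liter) 32.6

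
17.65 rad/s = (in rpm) 168.5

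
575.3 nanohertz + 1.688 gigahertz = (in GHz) 1.688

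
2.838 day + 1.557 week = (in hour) 329.7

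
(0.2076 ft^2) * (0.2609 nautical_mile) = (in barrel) 58.62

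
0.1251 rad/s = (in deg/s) 7.168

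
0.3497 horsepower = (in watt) 260.8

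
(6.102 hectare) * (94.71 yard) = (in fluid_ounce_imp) 1.86e+11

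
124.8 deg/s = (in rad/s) 2.178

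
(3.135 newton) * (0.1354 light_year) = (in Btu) 3.806e+12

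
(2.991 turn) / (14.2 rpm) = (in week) 2.09e-05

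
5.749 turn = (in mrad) 3.612e+04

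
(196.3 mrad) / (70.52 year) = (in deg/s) 5.057e-09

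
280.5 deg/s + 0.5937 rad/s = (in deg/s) 314.5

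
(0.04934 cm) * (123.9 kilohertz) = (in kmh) 220.1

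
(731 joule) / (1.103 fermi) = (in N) 6.627e+17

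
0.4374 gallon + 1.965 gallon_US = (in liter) 9.094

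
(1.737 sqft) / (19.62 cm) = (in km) 0.0008225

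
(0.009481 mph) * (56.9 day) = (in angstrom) 2.084e+14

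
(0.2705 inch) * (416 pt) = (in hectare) 1.008e-07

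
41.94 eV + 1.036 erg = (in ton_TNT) 2.476e-17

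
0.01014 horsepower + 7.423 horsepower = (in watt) 5543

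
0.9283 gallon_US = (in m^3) 0.003514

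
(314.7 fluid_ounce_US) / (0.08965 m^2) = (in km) 0.0001038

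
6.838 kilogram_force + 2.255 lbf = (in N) 77.09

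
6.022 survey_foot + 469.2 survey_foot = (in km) 0.1448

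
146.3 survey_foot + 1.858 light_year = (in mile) 1.092e+13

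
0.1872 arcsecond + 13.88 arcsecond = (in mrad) 0.0682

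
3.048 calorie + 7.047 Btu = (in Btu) 7.059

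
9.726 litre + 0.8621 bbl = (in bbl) 0.9233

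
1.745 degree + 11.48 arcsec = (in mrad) 30.51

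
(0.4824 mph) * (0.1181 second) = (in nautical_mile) 1.375e-05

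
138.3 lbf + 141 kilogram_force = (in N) 1998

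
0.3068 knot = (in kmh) 0.5682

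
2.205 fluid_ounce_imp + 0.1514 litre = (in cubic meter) 0.0002141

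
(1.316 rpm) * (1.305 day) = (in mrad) 1.554e+07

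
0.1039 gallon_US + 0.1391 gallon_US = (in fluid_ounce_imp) 32.37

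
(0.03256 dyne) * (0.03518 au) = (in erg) 1.714e+10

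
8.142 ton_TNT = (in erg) 3.407e+17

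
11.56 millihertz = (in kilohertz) 1.156e-05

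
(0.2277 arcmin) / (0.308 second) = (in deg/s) 0.01232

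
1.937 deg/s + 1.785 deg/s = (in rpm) 0.6203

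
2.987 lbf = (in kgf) 1.355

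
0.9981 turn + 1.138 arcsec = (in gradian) 399.2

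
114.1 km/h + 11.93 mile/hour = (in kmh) 133.3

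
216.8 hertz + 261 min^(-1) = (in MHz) 0.0002212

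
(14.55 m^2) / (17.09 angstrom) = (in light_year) 8.999e-07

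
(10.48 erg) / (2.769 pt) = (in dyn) 107.3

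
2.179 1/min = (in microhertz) 3.632e+04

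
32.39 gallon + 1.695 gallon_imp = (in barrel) 0.8197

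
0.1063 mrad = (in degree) 0.006091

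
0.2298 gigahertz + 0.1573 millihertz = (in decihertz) 2.298e+09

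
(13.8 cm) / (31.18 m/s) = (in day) 5.123e-08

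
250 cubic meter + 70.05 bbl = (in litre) 2.611e+05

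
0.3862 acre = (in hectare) 0.1563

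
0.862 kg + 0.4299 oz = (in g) 874.2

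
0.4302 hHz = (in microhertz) 4.302e+07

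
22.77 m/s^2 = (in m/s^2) 22.77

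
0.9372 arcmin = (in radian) 0.0002726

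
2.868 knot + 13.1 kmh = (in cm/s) 511.4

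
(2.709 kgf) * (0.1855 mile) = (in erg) 7.931e+10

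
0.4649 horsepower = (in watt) 346.7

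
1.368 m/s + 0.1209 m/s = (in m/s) 1.489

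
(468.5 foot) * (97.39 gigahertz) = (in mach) 4.084e+10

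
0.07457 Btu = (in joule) 78.68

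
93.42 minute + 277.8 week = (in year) 5.328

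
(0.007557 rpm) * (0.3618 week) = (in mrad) 1.732e+05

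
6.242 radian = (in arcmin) 2.146e+04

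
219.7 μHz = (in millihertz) 0.2197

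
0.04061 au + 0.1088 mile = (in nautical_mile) 3.28e+06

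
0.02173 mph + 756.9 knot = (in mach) 1.144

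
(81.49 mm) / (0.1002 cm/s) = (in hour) 0.02259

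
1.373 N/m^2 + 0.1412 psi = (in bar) 0.009749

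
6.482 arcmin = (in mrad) 1.886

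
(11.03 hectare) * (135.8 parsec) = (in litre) 4.622e+26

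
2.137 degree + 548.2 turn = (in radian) 3444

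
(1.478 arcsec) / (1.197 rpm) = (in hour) 1.588e-08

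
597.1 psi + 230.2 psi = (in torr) 4.278e+04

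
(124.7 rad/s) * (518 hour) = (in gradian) 1.48e+10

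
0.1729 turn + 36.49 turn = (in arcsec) 4.752e+07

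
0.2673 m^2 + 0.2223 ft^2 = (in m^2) 0.288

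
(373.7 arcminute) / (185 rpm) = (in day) 6.494e-08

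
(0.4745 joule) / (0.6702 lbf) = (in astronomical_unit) 1.064e-12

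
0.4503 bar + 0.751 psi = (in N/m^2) 5.021e+04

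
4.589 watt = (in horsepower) 0.006154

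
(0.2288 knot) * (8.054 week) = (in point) 1.625e+09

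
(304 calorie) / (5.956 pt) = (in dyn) 6.054e+10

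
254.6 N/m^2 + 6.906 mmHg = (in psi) 0.1705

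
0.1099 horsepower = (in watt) 81.95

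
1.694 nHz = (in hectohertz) 1.694e-11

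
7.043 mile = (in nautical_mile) 6.12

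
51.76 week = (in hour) 8696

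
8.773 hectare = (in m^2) 8.773e+04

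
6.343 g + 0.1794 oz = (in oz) 0.4031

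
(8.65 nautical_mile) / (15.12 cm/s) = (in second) 1.06e+05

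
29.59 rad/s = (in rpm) 282.6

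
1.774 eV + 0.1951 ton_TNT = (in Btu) 7.737e+05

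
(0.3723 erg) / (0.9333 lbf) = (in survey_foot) 2.942e-08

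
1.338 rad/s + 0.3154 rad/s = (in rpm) 15.79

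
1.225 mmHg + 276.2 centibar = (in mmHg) 2073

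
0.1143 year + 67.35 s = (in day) 41.72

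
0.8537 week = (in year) 0.01637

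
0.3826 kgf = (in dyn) 3.752e+05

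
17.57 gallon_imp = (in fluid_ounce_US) 2701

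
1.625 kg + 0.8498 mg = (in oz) 57.32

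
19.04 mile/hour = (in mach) 0.025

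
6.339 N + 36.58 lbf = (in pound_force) 38.01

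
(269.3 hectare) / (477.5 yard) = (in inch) 2.428e+05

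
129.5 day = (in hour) 3108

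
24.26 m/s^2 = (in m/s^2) 24.26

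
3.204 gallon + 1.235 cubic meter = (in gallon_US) 329.5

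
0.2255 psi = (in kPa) 1.555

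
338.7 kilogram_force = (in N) 3322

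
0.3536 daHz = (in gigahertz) 3.536e-09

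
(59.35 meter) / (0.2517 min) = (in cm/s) 393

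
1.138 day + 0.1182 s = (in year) 0.003118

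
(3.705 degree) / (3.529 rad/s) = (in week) 3.03e-08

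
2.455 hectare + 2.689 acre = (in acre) 8.755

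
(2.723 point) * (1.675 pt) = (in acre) 1.403e-10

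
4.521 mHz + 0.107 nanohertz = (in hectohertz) 4.521e-05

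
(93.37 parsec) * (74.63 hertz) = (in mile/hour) 4.81e+20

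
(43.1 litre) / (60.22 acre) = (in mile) 1.099e-10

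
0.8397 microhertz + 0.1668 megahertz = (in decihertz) 1.668e+06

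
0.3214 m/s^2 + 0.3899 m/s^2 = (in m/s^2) 0.7113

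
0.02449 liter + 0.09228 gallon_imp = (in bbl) 0.002793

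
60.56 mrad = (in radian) 0.06056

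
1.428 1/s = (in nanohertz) 1.428e+09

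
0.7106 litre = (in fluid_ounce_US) 24.03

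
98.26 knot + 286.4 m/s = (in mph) 753.7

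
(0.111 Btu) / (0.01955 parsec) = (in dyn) 1.941e-08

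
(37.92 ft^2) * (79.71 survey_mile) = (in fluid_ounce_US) 1.528e+10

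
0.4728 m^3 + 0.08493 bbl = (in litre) 486.3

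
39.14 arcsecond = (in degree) 0.01087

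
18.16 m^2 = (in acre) 0.004487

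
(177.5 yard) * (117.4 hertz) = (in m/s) 1.905e+04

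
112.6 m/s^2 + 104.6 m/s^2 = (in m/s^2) 217.2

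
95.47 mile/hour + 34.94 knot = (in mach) 0.1781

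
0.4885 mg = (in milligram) 0.4885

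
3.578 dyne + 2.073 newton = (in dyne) 2.073e+05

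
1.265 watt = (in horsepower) 0.001696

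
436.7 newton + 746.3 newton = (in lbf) 265.9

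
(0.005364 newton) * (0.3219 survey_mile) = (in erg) 2.779e+07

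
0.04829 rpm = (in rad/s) 0.005057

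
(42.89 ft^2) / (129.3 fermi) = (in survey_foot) 1.011e+14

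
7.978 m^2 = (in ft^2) 85.87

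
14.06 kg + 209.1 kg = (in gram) 2.232e+05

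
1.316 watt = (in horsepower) 0.001765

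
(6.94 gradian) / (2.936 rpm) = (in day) 4.104e-06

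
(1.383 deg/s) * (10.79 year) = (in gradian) 5.229e+08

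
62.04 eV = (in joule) 9.94e-18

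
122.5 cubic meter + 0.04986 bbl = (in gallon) 3.236e+04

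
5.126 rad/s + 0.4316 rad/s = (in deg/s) 318.4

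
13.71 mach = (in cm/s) 4.668e+05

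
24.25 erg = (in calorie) 5.796e-07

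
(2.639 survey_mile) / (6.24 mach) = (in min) 0.03331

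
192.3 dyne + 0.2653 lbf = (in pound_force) 0.2657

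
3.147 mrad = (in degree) 0.1803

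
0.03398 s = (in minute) 0.0005663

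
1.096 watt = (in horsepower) 0.00147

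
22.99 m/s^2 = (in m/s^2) 22.99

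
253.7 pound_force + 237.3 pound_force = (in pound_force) 491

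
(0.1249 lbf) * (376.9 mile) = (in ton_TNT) 8.054e-05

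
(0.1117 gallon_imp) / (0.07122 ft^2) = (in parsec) 2.487e-18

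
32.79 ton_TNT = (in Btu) 1.3e+08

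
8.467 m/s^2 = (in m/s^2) 8.467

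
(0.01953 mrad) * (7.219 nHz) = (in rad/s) 1.41e-13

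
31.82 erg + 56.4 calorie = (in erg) 2.36e+09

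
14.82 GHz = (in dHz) 1.482e+11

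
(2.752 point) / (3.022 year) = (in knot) 1.98e-11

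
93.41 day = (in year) 0.2559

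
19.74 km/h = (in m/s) 5.483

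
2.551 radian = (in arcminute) 8770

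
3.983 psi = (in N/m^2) 2.746e+04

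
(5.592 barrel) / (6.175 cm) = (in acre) 0.003558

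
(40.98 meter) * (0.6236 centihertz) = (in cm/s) 25.56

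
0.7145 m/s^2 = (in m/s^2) 0.7145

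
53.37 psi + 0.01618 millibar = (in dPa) 3.68e+06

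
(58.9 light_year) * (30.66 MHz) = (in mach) 5.018e+22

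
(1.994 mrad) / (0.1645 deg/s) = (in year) 2.202e-08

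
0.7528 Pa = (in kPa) 0.0007528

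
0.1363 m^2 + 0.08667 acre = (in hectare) 0.03509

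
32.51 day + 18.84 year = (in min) 9.949e+06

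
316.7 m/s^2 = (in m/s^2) 316.7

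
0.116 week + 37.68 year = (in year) 37.68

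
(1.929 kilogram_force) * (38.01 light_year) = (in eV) 4.246e+37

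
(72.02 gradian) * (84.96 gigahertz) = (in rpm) 9.178e+11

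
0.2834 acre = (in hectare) 0.1147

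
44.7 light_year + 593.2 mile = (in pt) 1.199e+21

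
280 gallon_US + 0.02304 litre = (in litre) 1060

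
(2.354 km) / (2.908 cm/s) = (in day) 0.9369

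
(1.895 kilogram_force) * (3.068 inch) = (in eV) 9.039e+18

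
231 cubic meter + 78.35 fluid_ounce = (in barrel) 1453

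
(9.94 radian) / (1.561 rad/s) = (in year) 2.019e-07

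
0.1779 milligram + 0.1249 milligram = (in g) 0.0003028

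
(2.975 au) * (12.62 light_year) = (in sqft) 5.72e+29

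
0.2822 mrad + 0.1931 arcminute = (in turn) 5.385e-05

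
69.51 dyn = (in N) 0.0006951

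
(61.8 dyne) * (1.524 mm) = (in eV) 5.878e+12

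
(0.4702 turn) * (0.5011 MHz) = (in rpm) 1.414e+07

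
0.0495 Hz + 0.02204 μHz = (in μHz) 4.95e+04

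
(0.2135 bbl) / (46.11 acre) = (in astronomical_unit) 1.216e-18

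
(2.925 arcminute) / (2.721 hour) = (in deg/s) 4.977e-06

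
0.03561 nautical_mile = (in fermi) 6.595e+16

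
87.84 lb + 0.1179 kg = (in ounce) 1410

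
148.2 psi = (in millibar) 1.022e+04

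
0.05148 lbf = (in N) 0.229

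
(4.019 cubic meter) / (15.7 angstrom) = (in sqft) 2.755e+10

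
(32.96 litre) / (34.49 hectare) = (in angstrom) 955.6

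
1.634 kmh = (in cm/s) 45.39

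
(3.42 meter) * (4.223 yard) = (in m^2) 13.21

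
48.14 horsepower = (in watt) 3.59e+04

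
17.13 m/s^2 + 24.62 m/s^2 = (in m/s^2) 41.75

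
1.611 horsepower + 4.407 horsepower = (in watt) 4488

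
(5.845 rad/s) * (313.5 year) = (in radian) 5.779e+10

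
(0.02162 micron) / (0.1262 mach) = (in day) 5.823e-15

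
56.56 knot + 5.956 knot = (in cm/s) 3216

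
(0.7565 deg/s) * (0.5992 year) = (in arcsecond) 5.146e+10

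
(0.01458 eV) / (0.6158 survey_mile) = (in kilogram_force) 2.404e-25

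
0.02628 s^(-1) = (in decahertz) 0.002628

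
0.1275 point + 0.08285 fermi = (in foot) 0.0001476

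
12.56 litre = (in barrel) 0.079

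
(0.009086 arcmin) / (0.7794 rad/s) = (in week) 5.607e-12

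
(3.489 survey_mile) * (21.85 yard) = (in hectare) 11.22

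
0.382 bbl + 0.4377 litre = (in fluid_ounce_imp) 2153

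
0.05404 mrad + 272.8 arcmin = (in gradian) 5.055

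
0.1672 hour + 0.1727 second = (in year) 1.909e-05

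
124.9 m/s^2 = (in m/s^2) 124.9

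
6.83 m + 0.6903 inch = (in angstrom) 6.848e+10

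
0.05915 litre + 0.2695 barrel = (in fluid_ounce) 1451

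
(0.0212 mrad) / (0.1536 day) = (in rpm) 1.525e-08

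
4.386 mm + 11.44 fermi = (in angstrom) 4.386e+07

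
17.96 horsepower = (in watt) 1.339e+04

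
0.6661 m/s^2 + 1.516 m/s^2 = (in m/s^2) 2.182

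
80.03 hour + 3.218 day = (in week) 0.9361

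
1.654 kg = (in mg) 1.654e+06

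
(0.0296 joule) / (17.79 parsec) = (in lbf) 1.212e-20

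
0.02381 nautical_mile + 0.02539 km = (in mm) 6.949e+04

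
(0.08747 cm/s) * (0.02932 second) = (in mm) 0.02565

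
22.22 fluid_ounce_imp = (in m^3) 0.0006313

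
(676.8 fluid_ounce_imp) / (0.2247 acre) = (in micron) 21.15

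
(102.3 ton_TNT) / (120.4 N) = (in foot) 1.166e+10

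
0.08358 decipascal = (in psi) 1.212e-06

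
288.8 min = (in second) 1.733e+04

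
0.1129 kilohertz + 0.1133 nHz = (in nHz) 1.129e+11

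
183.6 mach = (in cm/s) 6.252e+06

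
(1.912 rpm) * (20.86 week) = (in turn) 4.02e+05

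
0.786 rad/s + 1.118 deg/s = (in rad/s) 0.8055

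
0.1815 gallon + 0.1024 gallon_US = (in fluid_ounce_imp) 37.82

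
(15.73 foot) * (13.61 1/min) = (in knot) 2.114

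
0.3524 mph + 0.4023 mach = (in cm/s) 1.371e+04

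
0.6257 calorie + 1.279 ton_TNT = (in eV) 3.34e+28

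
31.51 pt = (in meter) 0.01112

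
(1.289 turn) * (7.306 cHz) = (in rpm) 5.65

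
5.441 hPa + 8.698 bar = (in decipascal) 8.703e+06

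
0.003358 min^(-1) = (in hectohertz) 5.597e-07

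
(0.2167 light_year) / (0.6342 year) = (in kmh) 3.69e+08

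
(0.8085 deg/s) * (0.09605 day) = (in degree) 6710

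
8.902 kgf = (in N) 87.3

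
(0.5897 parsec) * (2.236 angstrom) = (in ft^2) 4.379e+07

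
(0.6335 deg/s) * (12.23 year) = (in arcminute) 1.466e+10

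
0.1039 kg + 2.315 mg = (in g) 103.9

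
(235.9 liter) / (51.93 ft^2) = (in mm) 48.9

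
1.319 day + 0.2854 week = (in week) 0.4738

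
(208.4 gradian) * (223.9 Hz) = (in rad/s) 732.9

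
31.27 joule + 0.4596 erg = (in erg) 3.127e+08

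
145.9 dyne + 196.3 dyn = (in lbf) 0.0007693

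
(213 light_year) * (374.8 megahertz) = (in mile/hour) 1.689e+27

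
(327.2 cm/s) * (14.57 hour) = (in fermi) 1.716e+20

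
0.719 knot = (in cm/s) 36.99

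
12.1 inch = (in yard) 0.3361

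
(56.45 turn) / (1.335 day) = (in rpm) 0.02936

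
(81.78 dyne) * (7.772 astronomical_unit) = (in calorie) 2.273e+08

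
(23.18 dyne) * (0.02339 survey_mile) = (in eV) 5.446e+16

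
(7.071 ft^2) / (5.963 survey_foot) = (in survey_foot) 1.186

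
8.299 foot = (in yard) 2.766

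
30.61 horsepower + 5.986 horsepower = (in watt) 2.729e+04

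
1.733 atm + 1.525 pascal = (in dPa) 1.756e+06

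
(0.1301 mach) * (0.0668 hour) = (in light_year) 1.126e-12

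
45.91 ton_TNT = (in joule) 1.921e+11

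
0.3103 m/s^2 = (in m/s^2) 0.3103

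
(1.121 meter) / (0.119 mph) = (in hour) 0.005853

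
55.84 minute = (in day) 0.03878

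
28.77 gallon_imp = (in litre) 130.8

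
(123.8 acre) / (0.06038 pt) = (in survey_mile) 1.461e+07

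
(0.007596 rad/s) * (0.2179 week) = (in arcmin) 3.441e+06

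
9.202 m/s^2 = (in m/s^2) 9.202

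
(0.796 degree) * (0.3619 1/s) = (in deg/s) 0.2881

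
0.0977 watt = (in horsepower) 0.000131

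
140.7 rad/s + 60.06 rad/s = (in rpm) 1917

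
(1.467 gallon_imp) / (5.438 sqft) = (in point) 37.42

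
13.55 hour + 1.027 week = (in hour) 186.1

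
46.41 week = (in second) 2.807e+07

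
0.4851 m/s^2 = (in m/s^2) 0.4851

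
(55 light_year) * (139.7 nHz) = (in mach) 2.135e+08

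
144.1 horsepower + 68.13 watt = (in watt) 1.075e+05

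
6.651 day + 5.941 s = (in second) 5.747e+05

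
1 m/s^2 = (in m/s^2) 1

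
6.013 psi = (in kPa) 41.46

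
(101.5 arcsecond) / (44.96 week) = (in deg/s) 1.037e-09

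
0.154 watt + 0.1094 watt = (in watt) 0.2634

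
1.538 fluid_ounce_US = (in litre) 0.04548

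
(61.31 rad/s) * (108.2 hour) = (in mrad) 2.388e+10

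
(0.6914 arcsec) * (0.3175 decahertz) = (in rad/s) 1.064e-05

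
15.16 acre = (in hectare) 6.135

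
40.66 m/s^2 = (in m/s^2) 40.66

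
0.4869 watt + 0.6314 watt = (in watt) 1.118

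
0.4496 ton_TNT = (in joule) 1.881e+09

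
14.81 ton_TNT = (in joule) 6.197e+10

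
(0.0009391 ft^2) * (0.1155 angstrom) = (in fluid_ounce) 3.407e-11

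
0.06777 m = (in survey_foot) 0.2223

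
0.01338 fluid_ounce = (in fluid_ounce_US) 0.01338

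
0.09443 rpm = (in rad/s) 0.009889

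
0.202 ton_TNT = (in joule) 8.452e+08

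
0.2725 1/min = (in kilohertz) 4.542e-06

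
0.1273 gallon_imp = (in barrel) 0.00364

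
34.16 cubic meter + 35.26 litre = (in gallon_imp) 7522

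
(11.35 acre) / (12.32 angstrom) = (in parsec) 0.001208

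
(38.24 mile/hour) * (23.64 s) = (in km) 0.4041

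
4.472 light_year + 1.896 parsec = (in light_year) 10.66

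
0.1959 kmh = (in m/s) 0.05442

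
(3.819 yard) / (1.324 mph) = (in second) 5.9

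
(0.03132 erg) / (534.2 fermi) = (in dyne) 5.863e+08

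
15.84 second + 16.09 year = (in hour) 1.409e+05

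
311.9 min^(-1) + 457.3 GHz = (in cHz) 4.573e+13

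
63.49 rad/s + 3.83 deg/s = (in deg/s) 3642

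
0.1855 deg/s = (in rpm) 0.03092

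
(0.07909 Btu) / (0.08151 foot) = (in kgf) 342.5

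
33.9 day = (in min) 4.882e+04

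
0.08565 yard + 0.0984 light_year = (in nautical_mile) 5.027e+11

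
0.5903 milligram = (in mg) 0.5903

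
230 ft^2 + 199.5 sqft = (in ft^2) 429.5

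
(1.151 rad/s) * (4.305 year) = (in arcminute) 5.372e+11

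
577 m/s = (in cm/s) 5.77e+04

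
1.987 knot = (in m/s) 1.022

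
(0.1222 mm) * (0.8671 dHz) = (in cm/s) 0.00106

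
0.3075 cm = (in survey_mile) 1.911e-06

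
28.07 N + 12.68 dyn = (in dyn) 2.807e+06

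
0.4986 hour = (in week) 0.002968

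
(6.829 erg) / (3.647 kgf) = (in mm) 1.909e-05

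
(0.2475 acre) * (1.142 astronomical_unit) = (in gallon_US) 4.52e+16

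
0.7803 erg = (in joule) 7.803e-08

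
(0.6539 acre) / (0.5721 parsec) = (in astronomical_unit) 1.002e-24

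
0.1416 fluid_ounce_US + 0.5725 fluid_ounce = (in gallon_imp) 0.004645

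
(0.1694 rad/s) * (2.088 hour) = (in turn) 202.7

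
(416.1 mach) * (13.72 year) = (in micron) 6.13e+19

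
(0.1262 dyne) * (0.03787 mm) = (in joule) 4.779e-11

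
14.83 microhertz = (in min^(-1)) 0.0008898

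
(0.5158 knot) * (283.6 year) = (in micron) 2.373e+15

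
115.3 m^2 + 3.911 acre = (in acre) 3.939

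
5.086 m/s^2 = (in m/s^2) 5.086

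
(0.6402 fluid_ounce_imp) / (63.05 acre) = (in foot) 2.339e-10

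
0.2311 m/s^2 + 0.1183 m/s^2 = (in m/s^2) 0.3494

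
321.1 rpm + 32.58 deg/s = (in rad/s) 34.19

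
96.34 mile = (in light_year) 1.639e-11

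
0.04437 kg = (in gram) 44.37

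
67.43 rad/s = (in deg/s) 3863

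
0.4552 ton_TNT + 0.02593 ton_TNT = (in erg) 2.013e+16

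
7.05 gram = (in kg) 0.00705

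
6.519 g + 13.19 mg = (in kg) 0.006532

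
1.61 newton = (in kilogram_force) 0.1642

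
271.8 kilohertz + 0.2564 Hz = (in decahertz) 2.718e+04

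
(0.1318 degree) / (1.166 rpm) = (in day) 2.18e-07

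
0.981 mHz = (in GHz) 9.81e-13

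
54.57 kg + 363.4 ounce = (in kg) 64.87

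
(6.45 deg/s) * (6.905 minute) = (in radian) 46.64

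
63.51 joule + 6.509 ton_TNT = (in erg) 2.723e+17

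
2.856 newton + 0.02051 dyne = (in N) 2.856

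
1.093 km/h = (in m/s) 0.3036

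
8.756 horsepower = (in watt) 6529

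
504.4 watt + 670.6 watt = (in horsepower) 1.576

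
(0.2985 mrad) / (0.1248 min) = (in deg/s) 0.002284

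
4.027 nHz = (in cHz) 4.027e-07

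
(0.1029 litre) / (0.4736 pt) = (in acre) 0.0001522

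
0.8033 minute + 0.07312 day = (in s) 6366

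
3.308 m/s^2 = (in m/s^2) 3.308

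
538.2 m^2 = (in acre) 0.133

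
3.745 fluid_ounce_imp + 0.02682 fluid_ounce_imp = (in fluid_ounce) 3.624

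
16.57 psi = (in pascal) 1.142e+05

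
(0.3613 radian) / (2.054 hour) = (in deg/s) 0.0028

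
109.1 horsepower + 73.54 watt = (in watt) 8.143e+04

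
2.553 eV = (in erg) 4.09e-12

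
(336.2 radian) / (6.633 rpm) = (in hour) 0.1344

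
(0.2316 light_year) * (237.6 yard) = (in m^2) 4.76e+17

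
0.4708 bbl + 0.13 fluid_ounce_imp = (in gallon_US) 19.77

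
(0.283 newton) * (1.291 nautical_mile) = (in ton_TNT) 1.617e-07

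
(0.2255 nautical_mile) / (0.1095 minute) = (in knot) 123.6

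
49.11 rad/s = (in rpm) 469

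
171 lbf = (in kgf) 77.56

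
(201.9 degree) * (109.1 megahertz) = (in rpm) 3.671e+09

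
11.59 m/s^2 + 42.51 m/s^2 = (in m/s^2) 54.1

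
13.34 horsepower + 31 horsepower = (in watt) 3.306e+04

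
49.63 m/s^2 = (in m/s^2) 49.63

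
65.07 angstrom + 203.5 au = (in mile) 1.892e+10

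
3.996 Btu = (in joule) 4216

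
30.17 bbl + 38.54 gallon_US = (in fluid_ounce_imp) 1.74e+05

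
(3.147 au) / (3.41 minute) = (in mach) 6.758e+06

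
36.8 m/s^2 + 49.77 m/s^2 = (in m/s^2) 86.57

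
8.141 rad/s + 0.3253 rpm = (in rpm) 78.07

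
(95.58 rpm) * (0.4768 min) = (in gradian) 1.823e+04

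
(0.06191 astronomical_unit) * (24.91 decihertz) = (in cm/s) 2.307e+12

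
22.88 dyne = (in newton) 0.0002288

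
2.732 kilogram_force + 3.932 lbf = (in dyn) 4.428e+06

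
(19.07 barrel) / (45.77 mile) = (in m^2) 4.116e-05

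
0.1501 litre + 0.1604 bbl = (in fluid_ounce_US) 867.4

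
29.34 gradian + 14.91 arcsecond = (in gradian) 29.34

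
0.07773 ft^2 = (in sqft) 0.07773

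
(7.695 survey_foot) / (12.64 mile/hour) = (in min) 0.006918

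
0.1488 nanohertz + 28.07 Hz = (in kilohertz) 0.02807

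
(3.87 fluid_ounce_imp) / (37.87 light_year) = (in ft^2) 3.304e-21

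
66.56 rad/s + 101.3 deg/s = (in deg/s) 3915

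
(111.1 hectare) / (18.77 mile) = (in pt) 1.043e+05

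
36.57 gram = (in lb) 0.08062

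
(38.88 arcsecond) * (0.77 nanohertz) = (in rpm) 1.386e-12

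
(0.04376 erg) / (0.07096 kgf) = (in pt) 1.783e-05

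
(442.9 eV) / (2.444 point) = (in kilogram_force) 8.393e-15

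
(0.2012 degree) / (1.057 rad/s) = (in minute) 5.537e-05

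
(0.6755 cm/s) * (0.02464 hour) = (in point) 1699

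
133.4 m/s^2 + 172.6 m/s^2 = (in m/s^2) 306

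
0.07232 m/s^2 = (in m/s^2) 0.07232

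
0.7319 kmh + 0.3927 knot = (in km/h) 1.459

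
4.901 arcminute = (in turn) 0.0002269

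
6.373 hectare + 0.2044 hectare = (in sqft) 7.08e+05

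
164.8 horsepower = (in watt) 1.229e+05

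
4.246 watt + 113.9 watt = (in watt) 118.1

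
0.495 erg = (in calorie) 1.183e-08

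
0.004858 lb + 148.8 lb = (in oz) 2381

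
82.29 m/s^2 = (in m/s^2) 82.29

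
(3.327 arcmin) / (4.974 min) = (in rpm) 3.097e-05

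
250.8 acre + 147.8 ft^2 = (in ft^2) 1.092e+07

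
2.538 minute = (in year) 4.829e-06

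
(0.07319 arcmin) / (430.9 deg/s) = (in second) 2.831e-06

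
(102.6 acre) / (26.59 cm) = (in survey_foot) 5.123e+06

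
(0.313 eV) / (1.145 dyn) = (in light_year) 4.629e-31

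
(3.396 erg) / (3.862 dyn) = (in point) 24.93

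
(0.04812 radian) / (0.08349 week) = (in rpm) 9.1e-06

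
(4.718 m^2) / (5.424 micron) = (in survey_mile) 540.5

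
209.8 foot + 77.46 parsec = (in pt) 6.775e+21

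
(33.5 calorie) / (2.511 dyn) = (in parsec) 1.809e-10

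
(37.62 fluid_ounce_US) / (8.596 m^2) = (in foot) 0.0004246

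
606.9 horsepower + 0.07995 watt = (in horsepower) 606.9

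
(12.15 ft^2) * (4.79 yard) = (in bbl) 31.1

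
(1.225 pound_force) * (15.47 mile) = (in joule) 1.357e+05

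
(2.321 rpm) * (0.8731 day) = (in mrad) 1.834e+07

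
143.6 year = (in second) 4.529e+09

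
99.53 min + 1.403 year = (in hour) 1.229e+04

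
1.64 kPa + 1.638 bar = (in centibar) 165.4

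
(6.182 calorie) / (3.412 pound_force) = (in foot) 5.591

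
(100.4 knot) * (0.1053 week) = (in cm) 3.289e+08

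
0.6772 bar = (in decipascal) 6.772e+05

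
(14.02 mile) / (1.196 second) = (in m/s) 1.887e+04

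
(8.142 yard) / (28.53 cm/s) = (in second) 26.1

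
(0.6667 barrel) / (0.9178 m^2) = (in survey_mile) 7.176e-05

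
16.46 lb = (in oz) 263.4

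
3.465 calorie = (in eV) 9.049e+19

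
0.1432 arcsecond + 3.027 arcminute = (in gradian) 0.0561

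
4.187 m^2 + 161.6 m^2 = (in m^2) 165.8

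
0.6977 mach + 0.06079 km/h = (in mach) 0.6977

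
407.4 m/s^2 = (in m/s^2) 407.4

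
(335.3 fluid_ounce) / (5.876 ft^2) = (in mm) 18.16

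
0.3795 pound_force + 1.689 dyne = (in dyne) 1.688e+05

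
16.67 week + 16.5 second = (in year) 0.3197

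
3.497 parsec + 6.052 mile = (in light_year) 11.41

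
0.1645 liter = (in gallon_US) 0.04346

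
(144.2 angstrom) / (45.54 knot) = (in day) 7.124e-15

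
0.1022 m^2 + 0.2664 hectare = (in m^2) 2664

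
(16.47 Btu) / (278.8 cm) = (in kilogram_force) 635.6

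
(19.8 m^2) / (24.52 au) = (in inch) 2.125e-10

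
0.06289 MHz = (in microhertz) 6.289e+10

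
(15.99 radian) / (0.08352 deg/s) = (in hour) 3.047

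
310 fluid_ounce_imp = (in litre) 8.808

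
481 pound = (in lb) 481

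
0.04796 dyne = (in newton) 4.796e-07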